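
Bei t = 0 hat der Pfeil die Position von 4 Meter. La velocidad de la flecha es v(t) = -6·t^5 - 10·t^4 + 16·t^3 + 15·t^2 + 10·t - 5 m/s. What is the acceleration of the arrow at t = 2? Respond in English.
To solve this, we need to take 1 derivative of our velocity equation v(t) = -6·t^5 - 10·t^4 + 16·t^3 + 15·t^2 + 10·t - 5. Differentiating velocity, we get acceleration: a(t) = -30·t^4 - 40·t^3 + 48·t^2 + 30·t + 10. From the given acceleration equation a(t) = -30·t^4 - 40·t^3 + 48·t^2 + 30·t + 10, we substitute t = 2 to get a = -538.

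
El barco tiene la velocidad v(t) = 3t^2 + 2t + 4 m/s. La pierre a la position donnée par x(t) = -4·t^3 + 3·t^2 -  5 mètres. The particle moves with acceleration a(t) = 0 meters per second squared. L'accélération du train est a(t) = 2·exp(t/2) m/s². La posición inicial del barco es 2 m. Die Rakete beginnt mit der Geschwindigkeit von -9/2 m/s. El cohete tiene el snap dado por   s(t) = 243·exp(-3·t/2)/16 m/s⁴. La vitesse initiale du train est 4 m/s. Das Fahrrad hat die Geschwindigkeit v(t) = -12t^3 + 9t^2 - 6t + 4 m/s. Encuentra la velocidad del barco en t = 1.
De la ecuación de la velocidad v(t) = 3·t^2 + 2·t + 4, sustituimos t = 1 para obtener v = 9.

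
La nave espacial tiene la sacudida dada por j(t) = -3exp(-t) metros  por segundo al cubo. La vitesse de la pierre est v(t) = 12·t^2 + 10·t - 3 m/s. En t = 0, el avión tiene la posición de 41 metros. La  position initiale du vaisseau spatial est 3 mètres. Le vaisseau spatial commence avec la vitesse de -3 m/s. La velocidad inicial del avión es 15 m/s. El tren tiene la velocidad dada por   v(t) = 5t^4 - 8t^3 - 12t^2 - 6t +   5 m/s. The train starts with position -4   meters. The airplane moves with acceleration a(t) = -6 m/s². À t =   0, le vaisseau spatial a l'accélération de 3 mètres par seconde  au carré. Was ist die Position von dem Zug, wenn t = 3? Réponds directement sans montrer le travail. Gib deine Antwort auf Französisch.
La position à t = 3 est x = -43.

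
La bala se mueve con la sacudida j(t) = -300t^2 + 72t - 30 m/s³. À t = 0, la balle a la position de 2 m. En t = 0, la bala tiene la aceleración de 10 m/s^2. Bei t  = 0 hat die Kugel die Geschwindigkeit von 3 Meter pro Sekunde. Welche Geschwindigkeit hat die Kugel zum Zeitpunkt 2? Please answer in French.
Pour résoudre ceci, nous devons prendre 2 primitives de notre équation du jerk j(t) = -300·t^2 + 72·t - 30. La primitive du jerk est l'accélération. En utilisant a(0) = 10, nous obtenons a(t) = -100·t^3 + 36·t^2 - 30·t + 10. L'intégrale de l'accélération est la vitesse. En utilisant v(0) = 3, nous obtenons v(t) = -25·t^4 + 12·t^3 - 15·t^2 + 10·t + 3. En utilisant v(t) = -25·t^4 + 12·t^3 - 15·t^2 + 10·t + 3 et en substituant t = 2, nous trouvons v = -341.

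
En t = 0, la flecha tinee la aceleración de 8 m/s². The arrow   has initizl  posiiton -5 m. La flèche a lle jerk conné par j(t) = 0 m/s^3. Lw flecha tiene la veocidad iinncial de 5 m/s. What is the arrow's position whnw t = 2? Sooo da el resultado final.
The answer is 21.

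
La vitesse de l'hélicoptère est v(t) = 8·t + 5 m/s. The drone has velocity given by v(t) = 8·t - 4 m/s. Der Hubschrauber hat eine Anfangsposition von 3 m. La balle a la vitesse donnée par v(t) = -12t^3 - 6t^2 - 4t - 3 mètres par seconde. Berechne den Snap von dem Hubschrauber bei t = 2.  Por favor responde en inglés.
We must differentiate our velocity equation v(t) = 8·t + 5 3 times. Differentiating velocity, we get acceleration: a(t) = 8. Differentiating acceleration, we get jerk: j(t) = 0. Taking d/dt of j(t), we find s(t) = 0. Using s(t) = 0 and substituting t = 2, we find s = 0.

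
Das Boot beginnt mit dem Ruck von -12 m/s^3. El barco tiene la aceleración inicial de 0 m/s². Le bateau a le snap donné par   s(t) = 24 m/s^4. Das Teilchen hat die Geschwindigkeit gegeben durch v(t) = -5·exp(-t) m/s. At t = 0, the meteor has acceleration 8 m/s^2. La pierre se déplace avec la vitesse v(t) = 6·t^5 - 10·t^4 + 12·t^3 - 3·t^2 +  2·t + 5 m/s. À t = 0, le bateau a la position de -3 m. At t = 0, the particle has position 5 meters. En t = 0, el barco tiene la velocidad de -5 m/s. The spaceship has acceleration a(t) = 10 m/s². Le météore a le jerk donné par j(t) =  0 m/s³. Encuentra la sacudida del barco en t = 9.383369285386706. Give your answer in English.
We must find the integral of our snap equation s(t) = 24 1 time. Taking ∫s(t)dt and applying j(0) = -12, we find j(t) = 24·t - 12. From the given jerk equation j(t) = 24·t - 12, we substitute t = 9.383369285386706 to get j = 213.200862849281.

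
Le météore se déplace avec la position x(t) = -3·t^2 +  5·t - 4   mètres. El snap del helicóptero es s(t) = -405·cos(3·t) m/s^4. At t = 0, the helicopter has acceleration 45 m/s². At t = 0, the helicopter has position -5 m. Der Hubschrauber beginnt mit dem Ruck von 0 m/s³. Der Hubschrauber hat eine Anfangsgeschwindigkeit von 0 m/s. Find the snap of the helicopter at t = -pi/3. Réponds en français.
En utilisant s(t) = -405·cos(3·t) et en substituant t = -pi/3, nous trouvons s = 405.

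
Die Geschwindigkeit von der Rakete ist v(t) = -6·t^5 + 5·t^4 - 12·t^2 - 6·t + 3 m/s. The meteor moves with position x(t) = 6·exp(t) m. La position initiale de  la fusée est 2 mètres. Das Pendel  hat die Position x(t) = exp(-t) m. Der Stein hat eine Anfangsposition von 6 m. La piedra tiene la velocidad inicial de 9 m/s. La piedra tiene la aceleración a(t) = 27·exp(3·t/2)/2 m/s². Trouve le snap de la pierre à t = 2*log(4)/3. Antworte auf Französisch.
Pour résoudre ceci, nous devons prendre 2 dérivées de notre équation de l'accélération a(t) = 27·exp(3·t/2)/2. En dérivant l'accélération, nous obtenons le jerk: j(t) = 81·exp(3·t/2)/4. La dérivée du jerk donne le snap: s(t) = 243·exp(3·t/2)/8. De l'équation du snap s(t) = 243·exp(3·t/2)/8, nous substituons t = 2*log(4)/3 pour obtenir s = 243/2.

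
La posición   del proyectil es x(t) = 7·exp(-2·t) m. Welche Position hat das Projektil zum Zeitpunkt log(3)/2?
Mit x(t) = 7·exp(-2·t) und Einsetzen von t = log(3)/2, finden wir x = 7/3.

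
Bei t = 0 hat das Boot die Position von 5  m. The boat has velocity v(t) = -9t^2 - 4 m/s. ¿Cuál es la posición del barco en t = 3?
Partiendo de la velocidad v(t) = -9·t^2 - 4, tomamos 1 antiderivada. Integrando la velocidad y usando la condición inicial x(0) = 5, obtenemos x(t) = -3·t^3 - 4·t + 5. Usando x(t) = -3·t^3 - 4·t + 5 y sustituyendo t = 3, encontramos x = -88.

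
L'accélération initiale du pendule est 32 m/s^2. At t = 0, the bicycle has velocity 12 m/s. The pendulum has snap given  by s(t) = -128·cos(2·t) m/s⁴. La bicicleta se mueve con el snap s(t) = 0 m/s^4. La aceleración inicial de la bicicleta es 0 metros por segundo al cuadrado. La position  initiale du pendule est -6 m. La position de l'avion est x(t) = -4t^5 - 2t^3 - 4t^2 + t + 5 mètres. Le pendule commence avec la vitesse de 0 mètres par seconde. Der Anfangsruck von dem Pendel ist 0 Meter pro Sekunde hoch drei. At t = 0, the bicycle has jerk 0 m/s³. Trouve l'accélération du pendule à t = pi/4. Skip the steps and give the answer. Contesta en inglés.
At t = pi/4, a = 0.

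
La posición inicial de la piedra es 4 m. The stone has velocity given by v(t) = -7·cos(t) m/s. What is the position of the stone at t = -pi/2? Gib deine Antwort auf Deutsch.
Ausgehend von der Geschwindigkeit v(t) = -7·cos(t), nehmen wir 1 Stammfunktion. Durch Integration von der Geschwindigkeit und Verwendung der Anfangsbedingung x(0) = 4, erhalten wir x(t) = 4 - 7·sin(t). Aus der Gleichung für die Position x(t) = 4 - 7·sin(t), setzen wir t = -pi/2 ein und erhalten x = 11.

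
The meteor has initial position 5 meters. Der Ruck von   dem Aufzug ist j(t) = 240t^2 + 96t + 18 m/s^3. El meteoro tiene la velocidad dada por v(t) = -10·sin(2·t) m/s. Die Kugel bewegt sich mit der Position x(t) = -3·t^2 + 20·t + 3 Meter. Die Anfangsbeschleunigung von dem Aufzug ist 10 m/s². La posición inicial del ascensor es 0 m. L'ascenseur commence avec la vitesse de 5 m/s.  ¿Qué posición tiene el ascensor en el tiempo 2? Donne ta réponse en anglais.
We need to integrate our jerk equation j(t) = 240·t^2 + 96·t + 18 3 times. Finding the antiderivative of j(t) and using a(0) = 10: a(t) = 80·t^3 + 48·t^2 + 18·t + 10. The antiderivative of acceleration is velocity. Using v(0) = 5, we get v(t) = 20·t^4 + 16·t^3 + 9·t^2 + 10·t + 5. Taking ∫v(t)dt and applying x(0) = 0, we find x(t) = 4·t^5 + 4·t^4 + 3·t^3 + 5·t^2 + 5·t. From the given position equation x(t) = 4·t^5 + 4·t^4 + 3·t^3 + 5·t^2 + 5·t, we substitute t = 2 to get x = 246.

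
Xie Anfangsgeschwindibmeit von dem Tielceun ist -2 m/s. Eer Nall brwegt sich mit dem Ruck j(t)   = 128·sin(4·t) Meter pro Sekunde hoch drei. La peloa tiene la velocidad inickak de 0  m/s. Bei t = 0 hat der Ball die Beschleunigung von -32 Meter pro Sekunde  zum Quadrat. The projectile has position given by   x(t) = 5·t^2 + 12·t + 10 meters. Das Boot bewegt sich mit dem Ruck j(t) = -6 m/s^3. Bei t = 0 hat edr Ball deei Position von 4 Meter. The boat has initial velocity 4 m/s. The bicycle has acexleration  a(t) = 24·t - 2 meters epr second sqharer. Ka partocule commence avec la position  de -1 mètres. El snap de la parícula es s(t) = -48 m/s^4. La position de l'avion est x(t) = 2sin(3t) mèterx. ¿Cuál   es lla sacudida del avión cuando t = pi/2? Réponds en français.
Pour résoudre ceci, nous devons prendre 3 dérivées de notre équation de la position x(t) = 2·sin(3·t). La dérivée de la position donne la vitesse: v(t) = 6·cos(3·t). La dérivée de la vitesse donne l'accélération: a(t) = -18·sin(3·t). En dérivant l'accélération, nous obtenons le jerk: j(t) = -54·cos(3·t). En utilisant j(t) = -54·cos(3·t) et en substituant t = pi/2, nous trouvons j = 0.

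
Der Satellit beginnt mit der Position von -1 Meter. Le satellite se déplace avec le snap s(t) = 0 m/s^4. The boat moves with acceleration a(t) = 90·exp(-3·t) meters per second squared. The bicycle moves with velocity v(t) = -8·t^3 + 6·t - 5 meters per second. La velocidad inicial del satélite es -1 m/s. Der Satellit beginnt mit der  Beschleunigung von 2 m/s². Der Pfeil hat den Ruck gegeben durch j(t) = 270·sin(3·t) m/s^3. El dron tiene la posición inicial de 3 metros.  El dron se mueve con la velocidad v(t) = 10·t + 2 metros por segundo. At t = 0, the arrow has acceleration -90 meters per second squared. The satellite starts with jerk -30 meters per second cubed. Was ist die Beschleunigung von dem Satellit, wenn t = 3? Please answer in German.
Wir müssen unsere Gleichung für den Snap s(t) = 0 2-mal integrieren. Mit ∫s(t)dt und Anwendung von j(0) = -30, finden wir j(t) = -30. Durch Integration von dem Ruck und Verwendung der Anfangsbedingung a(0) = 2, erhalten wir a(t) = 2 - 30·t. Mit a(t) = 2 - 30·t und Einsetzen von t = 3, finden wir a = -88.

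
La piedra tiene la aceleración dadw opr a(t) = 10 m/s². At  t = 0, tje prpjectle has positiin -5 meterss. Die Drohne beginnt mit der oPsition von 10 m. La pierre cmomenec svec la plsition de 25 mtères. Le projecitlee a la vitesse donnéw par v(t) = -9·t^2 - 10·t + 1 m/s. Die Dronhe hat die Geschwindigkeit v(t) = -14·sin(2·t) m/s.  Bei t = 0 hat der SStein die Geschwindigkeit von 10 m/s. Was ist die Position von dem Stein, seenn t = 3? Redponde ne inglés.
To solve this, we need to take 2 integrals of our acceleration equation a(t) = 10. Finding the antiderivative of a(t) and using v(0) = 10: v(t) = 10·t + 10. Finding the antiderivative of v(t) and using x(0) = 25: x(t) = 5·t^2 + 10·t + 25. We have position x(t) = 5·t^2 + 10·t + 25. Substituting t = 3: x(3) = 100.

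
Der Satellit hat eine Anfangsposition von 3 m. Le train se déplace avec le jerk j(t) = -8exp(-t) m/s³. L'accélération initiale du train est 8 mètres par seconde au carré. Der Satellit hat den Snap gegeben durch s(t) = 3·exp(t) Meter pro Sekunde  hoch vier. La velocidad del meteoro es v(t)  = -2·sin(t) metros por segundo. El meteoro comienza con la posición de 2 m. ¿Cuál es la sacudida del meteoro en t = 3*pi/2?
Partiendo de la velocidad v(t) = -2·sin(t), tomamos 2 derivadas. Tomando d/dt de v(t), encontramos a(t) = -2·cos(t). Tomando d/dt de a(t), encontramos j(t) = 2·sin(t). Usando j(t) = 2·sin(t) y sustituyendo t = 3*pi/2, encontramos j = -2.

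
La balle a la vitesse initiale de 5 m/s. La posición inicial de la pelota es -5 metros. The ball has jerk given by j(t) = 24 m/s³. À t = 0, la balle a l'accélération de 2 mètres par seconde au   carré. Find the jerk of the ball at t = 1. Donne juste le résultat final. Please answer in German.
j(1) = 24.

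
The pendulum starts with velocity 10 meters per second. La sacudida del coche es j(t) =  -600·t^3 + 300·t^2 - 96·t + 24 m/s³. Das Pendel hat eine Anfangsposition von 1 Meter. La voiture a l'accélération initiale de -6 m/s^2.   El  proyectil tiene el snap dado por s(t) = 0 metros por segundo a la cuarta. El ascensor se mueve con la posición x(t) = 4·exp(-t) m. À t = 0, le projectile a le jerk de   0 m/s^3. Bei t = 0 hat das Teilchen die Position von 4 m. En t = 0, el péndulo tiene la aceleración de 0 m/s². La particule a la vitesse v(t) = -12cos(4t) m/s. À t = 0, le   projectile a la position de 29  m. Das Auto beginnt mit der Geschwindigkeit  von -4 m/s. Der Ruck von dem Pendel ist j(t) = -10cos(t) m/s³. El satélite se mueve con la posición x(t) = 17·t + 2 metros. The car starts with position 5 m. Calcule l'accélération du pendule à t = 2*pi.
Nous devons intégrer notre équation du jerk j(t) = -10·cos(t) 1 fois. En prenant ∫j(t)dt et en appliquant a(0) = 0, nous trouvons a(t) = -10·sin(t). Nous avons l'accélération a(t) = -10·sin(t). En substituant t = 2*pi: a(2*pi) = 0.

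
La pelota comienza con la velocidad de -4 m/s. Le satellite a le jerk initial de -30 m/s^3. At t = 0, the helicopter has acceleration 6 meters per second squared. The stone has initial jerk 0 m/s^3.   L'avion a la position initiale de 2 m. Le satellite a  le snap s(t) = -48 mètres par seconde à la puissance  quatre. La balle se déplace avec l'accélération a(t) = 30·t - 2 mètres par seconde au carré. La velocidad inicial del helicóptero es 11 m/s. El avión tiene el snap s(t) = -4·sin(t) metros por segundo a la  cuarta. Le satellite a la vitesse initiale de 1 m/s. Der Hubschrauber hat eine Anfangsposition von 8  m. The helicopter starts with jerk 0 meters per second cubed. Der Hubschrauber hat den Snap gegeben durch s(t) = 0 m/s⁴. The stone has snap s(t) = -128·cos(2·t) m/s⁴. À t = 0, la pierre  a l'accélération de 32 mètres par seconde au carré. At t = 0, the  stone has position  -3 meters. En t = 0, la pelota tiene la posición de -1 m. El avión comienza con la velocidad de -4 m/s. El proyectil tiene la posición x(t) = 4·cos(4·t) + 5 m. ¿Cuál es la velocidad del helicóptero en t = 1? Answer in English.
To find the answer, we compute 3 antiderivatives of s(t) = 0. Taking ∫s(t)dt and applying j(0) = 0, we find j(t) = 0. The integral of jerk, with a(0) = 6, gives acceleration: a(t) = 6. Taking ∫a(t)dt and applying v(0) = 11, we find v(t) = 6·t + 11. We have velocity v(t) = 6·t + 11. Substituting t = 1: v(1) = 17.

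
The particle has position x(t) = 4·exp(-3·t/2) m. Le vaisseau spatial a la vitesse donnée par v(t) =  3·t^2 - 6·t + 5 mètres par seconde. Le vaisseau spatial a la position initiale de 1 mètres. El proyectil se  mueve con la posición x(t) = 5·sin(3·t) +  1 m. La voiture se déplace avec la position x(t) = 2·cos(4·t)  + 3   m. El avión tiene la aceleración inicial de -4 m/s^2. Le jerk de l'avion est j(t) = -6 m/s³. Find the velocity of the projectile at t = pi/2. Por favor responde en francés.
En partant de la position x(t) = 5·sin(3·t) + 1, nous prenons 1 dérivée. En dérivant la position, nous obtenons la vitesse: v(t) = 15·cos(3·t). En utilisant v(t) = 15·cos(3·t) et en substituant t = pi/2, nous trouvons v = 0.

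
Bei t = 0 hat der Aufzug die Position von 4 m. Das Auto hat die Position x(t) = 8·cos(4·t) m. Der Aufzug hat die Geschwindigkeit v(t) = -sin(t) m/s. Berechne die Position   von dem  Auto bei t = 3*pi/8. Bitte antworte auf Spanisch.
De la ecuación de la posición x(t) = 8·cos(4·t), sustituimos t = 3*pi/8 para obtener x = 0.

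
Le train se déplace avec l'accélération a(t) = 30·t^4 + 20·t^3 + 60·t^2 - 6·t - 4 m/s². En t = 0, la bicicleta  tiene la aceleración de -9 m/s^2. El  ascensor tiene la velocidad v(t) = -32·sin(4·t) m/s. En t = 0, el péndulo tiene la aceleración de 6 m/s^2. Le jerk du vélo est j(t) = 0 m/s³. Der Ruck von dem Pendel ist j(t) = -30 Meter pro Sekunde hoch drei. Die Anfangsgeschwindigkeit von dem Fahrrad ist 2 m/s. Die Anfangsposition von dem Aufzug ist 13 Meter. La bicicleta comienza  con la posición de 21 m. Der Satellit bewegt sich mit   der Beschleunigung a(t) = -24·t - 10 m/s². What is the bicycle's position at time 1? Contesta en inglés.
Starting from jerk j(t) = 0, we take 3 antiderivatives. Integrating jerk and using the initial condition a(0) = -9, we get a(t) = -9. Integrating acceleration and using the initial condition v(0) = 2, we get v(t) = 2 - 9·t. Finding the integral of v(t) and using x(0) = 21: x(t) = -9·t^2/2 + 2·t + 21. We have position x(t) = -9·t^2/2 + 2·t + 21. Substituting t = 1: x(1) = 37/2.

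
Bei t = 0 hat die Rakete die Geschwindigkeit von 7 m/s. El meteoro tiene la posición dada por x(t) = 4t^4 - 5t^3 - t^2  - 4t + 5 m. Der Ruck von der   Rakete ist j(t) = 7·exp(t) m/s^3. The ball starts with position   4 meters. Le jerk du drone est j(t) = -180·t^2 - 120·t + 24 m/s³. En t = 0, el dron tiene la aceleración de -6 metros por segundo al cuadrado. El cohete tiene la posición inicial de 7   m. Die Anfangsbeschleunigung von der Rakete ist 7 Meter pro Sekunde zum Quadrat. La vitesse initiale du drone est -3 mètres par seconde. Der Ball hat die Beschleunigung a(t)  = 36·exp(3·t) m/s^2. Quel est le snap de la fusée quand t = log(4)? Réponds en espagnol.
Para resolver esto, necesitamos tomar 1 derivada de nuestra ecuación de la sacudida j(t) = 7·exp(t). La derivada de la sacudida da el snap: s(t) = 7·exp(t). Tenemos el snap s(t) = 7·exp(t). Sustituyendo t = log(4): s(log(4)) = 28.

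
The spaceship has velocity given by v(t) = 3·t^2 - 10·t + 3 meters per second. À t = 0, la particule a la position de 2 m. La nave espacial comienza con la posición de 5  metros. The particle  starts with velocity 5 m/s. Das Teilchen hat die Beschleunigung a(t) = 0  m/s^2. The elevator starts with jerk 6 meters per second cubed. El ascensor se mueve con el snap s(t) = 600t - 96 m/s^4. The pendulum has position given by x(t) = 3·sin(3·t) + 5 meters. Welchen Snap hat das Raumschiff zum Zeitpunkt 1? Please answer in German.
Ausgehend von der Geschwindigkeit v(t) = 3·t^2 - 10·t + 3, nehmen wir 3 Ableitungen. Die Ableitung von der Geschwindigkeit ergibt die Beschleunigung: a(t) = 6·t - 10. Mit d/dt von a(t) finden wir j(t) = 6. Die Ableitung von dem Ruck ergibt den Snap: s(t) = 0. Mit s(t) = 0 und Einsetzen von t = 1, finden wir s = 0.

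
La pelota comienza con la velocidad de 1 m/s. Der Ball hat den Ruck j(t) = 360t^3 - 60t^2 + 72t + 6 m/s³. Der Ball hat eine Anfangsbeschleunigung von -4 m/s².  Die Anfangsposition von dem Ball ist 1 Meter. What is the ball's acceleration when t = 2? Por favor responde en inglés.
To find the answer, we compute 1 integral of j(t) = 360·t^3 - 60·t^2 + 72·t + 6. The integral of jerk, with a(0) = -4, gives acceleration: a(t) = 90·t^4 - 20·t^3 + 36·t^2 + 6·t - 4. We have acceleration a(t) = 90·t^4 - 20·t^3 + 36·t^2 + 6·t - 4. Substituting t = 2: a(2) = 1432.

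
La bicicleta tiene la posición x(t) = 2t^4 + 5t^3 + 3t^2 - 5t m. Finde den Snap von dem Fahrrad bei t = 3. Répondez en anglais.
To solve this, we need to take 4 derivatives of our position equation x(t) = 2·t^4 + 5·t^3 + 3·t^2 - 5·t. Taking d/dt of x(t), we find v(t) = 8·t^3 + 15·t^2 + 6·t - 5. Differentiating velocity, we get acceleration: a(t) = 24·t^2 + 30·t + 6. Taking d/dt of a(t), we find j(t) = 48·t + 30. Differentiating jerk, we get snap: s(t) = 48. Using s(t) = 48 and substituting t = 3, we find s = 48.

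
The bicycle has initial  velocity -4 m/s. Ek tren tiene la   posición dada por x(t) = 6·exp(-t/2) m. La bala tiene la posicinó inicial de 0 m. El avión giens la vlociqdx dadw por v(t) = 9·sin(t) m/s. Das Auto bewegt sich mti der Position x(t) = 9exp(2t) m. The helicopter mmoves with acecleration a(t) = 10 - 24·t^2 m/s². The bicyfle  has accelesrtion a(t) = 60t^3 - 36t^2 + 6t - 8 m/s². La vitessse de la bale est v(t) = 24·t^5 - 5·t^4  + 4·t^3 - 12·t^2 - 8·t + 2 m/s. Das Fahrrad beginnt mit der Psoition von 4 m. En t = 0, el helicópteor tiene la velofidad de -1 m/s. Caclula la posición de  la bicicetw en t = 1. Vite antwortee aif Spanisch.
Debemos encontrar la antiderivada de nuestra ecuación de la aceleración a(t) = 60·t^3 - 36·t^2 + 6·t - 8 2 veces. Integrando la aceleración y usando la condición inicial v(0) = -4, obtenemos v(t) = 15·t^4 - 12·t^3 + 3·t^2 - 8·t - 4. Integrando la velocidad y usando la condición inicial x(0) = 4, obtenemos x(t) = 3·t^5 - 3·t^4 + t^3 - 4·t^2 - 4·t + 4. Tenemos la posición x(t) = 3·t^5 - 3·t^4 + t^3 - 4·t^2 - 4·t + 4. Sustituyendo t = 1: x(1) = -3.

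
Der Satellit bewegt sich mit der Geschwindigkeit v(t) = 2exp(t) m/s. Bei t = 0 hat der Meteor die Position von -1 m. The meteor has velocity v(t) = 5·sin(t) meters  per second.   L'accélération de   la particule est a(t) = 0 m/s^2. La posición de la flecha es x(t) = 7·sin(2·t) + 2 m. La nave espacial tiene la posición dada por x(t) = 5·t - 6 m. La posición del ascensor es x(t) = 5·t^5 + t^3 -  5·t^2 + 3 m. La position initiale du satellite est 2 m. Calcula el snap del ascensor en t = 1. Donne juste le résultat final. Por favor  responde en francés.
À t = 1, s = 600.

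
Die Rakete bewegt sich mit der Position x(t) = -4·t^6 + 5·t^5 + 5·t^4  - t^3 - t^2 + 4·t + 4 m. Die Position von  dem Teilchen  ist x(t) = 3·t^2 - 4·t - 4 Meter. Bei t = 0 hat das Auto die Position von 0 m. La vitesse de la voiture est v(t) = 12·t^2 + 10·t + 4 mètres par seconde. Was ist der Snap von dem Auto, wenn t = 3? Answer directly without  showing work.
Der Snap bei t = 3 ist s = 0.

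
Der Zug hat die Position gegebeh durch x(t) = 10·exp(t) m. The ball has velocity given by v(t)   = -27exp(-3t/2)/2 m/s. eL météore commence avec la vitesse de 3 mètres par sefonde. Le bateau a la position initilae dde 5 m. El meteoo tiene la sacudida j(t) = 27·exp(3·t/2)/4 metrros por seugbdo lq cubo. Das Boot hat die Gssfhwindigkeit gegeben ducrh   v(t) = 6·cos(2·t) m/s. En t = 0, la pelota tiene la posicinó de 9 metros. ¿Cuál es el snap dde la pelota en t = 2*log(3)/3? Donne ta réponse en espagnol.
Para resolver esto, necesitamos tomar 3 derivadas de nuestra ecuación de la velocidad v(t) = -27·exp(-3·t/2)/2. La derivada de la velocidad da la aceleración: a(t) = 81·exp(-3·t/2)/4. Tomando d/dt de a(t), encontramos j(t) = -243·exp(-3·t/2)/8. Tomando d/dt de j(t), encontramos s(t) = 729·exp(-3·t/2)/16. De la ecuación del snap s(t) = 729·exp(-3·t/2)/16, sustituimos t = 2*log(3)/3 para obtener s = 243/16.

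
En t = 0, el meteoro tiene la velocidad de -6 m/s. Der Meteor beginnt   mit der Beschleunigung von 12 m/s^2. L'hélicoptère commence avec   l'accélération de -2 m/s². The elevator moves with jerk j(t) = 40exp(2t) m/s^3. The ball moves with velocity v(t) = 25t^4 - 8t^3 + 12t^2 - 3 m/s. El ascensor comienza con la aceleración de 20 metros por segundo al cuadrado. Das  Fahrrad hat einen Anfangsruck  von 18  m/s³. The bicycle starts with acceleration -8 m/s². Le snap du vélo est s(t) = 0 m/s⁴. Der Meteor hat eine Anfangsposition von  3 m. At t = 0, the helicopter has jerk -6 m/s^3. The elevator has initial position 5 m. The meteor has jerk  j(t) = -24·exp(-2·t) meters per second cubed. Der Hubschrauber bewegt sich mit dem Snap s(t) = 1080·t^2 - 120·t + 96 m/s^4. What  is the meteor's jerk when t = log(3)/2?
We have jerk j(t) = -24·exp(-2·t). Substituting t = log(3)/2: j(log(3)/2) = -8.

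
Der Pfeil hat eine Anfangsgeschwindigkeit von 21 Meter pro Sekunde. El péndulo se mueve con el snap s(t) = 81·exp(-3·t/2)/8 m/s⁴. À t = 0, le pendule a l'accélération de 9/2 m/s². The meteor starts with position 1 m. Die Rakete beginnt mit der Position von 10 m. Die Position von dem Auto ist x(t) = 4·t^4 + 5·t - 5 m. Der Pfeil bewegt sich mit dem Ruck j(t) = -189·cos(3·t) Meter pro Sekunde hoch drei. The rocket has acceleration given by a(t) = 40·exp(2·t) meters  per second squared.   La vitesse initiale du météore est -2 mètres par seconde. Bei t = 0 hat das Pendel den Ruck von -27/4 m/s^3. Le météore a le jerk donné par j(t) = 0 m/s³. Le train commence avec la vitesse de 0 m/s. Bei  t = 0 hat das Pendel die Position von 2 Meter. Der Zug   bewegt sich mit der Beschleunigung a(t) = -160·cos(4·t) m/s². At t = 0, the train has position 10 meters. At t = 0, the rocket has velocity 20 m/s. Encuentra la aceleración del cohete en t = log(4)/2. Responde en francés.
En utilisant a(t) = 40·exp(2·t) et en substituant t = log(4)/2, nous trouvons a = 160.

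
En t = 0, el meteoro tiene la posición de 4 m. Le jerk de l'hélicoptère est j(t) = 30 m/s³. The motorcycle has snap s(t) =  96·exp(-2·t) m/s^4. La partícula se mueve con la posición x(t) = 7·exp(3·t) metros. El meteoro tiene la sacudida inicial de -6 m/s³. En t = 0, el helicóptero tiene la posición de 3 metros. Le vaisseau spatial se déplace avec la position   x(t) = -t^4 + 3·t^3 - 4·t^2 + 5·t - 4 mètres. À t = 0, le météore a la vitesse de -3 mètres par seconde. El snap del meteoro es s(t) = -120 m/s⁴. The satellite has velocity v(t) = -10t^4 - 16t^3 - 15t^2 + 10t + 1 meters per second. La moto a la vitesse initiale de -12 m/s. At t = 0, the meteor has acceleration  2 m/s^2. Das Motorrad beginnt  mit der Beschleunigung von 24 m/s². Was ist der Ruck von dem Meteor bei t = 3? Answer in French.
En partant du snap s(t) = -120, nous prenons 1 primitive. En intégrant le snap et en utilisant la condition initiale j(0) = -6, nous obtenons j(t) = -120·t - 6. Nous avons le jerk j(t) = -120·t - 6. En substituant t = 3: j(3) = -366.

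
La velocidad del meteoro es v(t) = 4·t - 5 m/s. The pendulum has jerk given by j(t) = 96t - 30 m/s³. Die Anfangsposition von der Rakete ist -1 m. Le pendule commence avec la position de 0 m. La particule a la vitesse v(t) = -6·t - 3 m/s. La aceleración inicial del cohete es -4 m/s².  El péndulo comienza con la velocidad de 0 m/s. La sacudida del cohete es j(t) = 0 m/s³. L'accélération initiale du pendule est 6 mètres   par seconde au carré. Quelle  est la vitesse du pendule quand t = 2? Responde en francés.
Nous devons trouver l'intégrale de notre équation du jerk j(t) = 96·t - 30 2 fois. En prenant ∫j(t)dt et en appliquant a(0) = 6, nous trouvons a(t) = 48·t^2 - 30·t + 6. La primitive de l'accélération, avec v(0) = 0, donne la vitesse: v(t) = t·(16·t^2 - 15·t + 6). En utilisant v(t) = t·(16·t^2 - 15·t + 6) et en substituant t = 2, nous trouvons v = 80.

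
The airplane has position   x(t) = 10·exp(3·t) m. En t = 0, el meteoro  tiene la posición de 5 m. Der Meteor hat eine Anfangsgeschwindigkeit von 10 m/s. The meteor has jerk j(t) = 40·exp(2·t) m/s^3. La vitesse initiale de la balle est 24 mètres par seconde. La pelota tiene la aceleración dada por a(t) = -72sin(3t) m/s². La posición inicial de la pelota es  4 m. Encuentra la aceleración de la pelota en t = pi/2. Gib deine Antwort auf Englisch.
We have acceleration a(t) = -72·sin(3·t). Substituting t = pi/2: a(pi/2) = 72.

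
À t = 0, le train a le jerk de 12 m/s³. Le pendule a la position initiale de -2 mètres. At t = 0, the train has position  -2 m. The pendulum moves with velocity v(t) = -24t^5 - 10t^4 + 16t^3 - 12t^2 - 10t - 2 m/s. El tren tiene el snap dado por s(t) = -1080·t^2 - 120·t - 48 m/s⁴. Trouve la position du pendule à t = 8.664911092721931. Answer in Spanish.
Debemos encontrar la integral de nuestra ecuación de la velocidad v(t) = -24·t^5 - 10·t^4 + 16·t^3 - 12·t^2 - 10·t - 2 1 vez. La integral de la velocidad, con x(0) = -2, da la posición: x(t) = -4·t^6 - 2·t^5 + 4·t^4 - 4·t^3 - 5·t^2 - 2·t - 2. Usando x(t) = -4·t^6 - 2·t^5 + 4·t^4 - 4·t^3 - 5·t^2 - 2·t - 2 y sustituyendo t = 8.664911092721931, encontramos x = -1771090.71319939.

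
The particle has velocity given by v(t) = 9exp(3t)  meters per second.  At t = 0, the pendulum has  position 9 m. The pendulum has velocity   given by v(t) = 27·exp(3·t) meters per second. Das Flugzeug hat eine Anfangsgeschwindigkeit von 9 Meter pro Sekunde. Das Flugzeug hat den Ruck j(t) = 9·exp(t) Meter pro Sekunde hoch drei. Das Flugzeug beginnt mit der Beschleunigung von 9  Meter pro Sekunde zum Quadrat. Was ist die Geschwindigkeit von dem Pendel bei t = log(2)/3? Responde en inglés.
From the given velocity equation v(t) = 27·exp(3·t), we substitute t = log(2)/3 to get v = 54.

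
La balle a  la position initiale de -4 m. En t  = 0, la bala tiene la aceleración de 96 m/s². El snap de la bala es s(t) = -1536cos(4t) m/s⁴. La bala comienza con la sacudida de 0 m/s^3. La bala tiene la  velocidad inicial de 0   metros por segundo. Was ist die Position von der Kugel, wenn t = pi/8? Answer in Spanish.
Partiendo del snap s(t) = -1536·cos(4·t), tomamos 4 integrales. La antiderivada del snap es la sacudida. Usando j(0) = 0, obtenemos j(t) = -384·sin(4·t). La integral de la sacudida es la aceleración. Usando a(0) = 96, obtenemos a(t) = 96·cos(4·t). Tomando ∫a(t)dt y aplicando v(0) = 0, encontramos v(t) = 24·sin(4·t). Tomando ∫v(t)dt y aplicando x(0) = -4, encontramos x(t) = 2 - 6·cos(4·t). De la ecuación de la posición x(t) = 2 - 6·cos(4·t), sustituimos t = pi/8 para obtener x = 2.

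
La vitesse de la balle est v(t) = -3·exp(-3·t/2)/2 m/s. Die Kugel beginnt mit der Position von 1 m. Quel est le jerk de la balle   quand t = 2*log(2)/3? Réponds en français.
En partant de la vitesse v(t) = -3·exp(-3·t/2)/2, nous prenons 2 dérivées. En dérivant la vitesse, nous obtenons l'accélération: a(t) = 9·exp(-3·t/2)/4. La dérivée de l'accélération donne le jerk: j(t) = -27·exp(-3·t/2)/8. En utilisant j(t) = -27·exp(-3·t/2)/8 et en substituant t = 2*log(2)/3, nous trouvons j = -27/16.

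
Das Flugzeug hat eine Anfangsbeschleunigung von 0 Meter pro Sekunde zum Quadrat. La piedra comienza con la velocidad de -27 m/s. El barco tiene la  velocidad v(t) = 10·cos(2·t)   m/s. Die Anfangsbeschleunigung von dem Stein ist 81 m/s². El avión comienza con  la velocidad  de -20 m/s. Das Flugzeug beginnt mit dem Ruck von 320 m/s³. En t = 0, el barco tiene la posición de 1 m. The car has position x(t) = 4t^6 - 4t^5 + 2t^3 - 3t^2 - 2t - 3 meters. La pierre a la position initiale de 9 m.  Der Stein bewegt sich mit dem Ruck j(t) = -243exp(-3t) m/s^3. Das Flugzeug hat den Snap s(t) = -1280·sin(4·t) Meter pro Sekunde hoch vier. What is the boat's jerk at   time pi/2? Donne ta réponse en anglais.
To solve this, we need to take 2 derivatives of our velocity equation v(t) = 10·cos(2·t). The derivative of velocity gives acceleration: a(t) = -20·sin(2·t). Taking d/dt of a(t), we find j(t) = -40·cos(2·t). Using j(t) = -40·cos(2·t) and substituting t = pi/2, we find j = 40.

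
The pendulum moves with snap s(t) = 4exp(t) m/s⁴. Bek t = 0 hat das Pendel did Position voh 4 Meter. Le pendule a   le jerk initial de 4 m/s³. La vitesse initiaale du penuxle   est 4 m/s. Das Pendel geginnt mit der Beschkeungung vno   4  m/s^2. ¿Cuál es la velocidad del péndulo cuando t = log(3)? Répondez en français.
En partant du snap s(t) = 4·exp(t), nous prenons 3 primitives. En prenant ∫s(t)dt et en appliquant j(0) = 4, nous trouvons j(t) = 4·exp(t). La primitive du jerk est l'accélération. En utilisant a(0) = 4, nous obtenons a(t) = 4·exp(t). En prenant ∫a(t)dt et en appliquant v(0) = 4, nous trouvons v(t) = 4·exp(t). Nous avons la vitesse v(t) = 4·exp(t). En substituant t = log(3): v(log(3)) = 12.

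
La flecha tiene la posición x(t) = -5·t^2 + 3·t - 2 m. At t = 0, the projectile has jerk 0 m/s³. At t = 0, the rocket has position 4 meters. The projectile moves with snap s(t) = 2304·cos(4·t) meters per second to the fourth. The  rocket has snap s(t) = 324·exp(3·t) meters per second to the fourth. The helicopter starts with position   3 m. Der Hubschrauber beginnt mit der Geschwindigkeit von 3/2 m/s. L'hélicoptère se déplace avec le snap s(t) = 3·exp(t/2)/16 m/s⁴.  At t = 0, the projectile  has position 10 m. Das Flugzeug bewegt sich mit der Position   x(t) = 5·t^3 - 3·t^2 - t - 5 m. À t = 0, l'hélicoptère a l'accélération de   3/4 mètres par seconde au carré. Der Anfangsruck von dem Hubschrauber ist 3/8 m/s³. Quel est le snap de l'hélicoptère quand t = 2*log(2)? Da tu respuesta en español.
De la ecuación del snap s(t) = 3·exp(t/2)/16, sustituimos t = 2*log(2) para obtener s = 3/8.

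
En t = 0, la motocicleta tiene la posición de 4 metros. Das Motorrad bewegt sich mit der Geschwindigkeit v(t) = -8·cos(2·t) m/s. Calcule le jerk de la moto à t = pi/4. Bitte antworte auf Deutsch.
Ausgehend von der Geschwindigkeit v(t) = -8·cos(2·t), nehmen wir 2 Ableitungen. Mit d/dt von v(t) finden wir a(t) = 16·sin(2·t). Mit d/dt von a(t) finden wir j(t) = 32·cos(2·t). Mit j(t) = 32·cos(2·t) und Einsetzen von t = pi/4, finden wir j = 0.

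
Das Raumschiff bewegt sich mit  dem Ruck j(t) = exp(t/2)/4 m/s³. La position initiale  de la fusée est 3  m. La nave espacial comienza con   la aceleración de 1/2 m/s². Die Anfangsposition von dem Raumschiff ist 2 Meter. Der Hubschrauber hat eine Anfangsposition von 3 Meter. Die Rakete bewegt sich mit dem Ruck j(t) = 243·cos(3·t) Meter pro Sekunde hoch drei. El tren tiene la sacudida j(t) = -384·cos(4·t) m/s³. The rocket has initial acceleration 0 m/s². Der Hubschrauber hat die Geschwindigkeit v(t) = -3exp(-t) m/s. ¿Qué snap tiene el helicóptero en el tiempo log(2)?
Partiendo de la velocidad v(t) = -3·exp(-t), tomamos 3 derivadas. Tomando d/dt de v(t), encontramos a(t) = 3·exp(-t). La derivada de la aceleración da la sacudida: j(t) = -3·exp(-t). Derivando la sacudida, obtenemos el snap: s(t) = 3·exp(-t). De la ecuación del snap s(t) = 3·exp(-t), sustituimos t = log(2) para obtener s = 3/2.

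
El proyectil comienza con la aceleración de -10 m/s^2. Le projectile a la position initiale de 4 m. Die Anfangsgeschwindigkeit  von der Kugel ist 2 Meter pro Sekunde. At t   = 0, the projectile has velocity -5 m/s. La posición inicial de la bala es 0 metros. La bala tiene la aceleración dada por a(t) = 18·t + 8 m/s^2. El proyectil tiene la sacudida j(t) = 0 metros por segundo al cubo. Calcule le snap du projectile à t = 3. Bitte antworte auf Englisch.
To solve this, we need to take 1 derivative of our jerk equation j(t) = 0. Taking d/dt of j(t), we find s(t) = 0. Using s(t) = 0 and substituting t = 3, we find s = 0.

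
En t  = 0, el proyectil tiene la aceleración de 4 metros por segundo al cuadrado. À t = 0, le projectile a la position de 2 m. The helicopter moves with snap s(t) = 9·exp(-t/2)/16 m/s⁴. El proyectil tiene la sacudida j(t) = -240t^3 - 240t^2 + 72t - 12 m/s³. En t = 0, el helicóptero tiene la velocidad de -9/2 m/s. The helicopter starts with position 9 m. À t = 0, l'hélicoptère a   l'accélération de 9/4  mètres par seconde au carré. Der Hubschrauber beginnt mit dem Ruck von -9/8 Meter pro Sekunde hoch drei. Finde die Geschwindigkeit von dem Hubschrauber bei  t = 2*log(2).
Ausgehend von dem Snap s(t) = 9·exp(-t/2)/16, nehmen wir 3 Stammfunktionen. Die Stammfunktion von dem Snap ist der Ruck. Mit j(0) = -9/8 erhalten wir j(t) = -9·exp(-t/2)/8. Durch Integration von dem Ruck und Verwendung der Anfangsbedingung a(0) = 9/4, erhalten wir a(t) = 9·exp(-t/2)/4. Durch Integration von der Beschleunigung und Verwendung der Anfangsbedingung v(0) = -9/2, erhalten wir v(t) = -9·exp(-t/2)/2. Mit v(t) = -9·exp(-t/2)/2 und Einsetzen von t = 2*log(2), finden wir v = -9/4.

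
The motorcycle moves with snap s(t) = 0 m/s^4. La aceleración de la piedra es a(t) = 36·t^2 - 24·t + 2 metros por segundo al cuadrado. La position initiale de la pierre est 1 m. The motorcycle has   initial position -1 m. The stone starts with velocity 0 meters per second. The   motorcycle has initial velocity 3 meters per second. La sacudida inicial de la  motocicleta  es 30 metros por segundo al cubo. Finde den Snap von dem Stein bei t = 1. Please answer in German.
Ausgehend von der Beschleunigung a(t) = 36·t^2 - 24·t + 2, nehmen wir 2 Ableitungen. Die Ableitung von der Beschleunigung ergibt den Ruck: j(t) = 72·t - 24. Mit d/dt von j(t) finden wir s(t) = 72. Aus der Gleichung für den Snap s(t) = 72, setzen wir t = 1 ein und erhalten s = 72.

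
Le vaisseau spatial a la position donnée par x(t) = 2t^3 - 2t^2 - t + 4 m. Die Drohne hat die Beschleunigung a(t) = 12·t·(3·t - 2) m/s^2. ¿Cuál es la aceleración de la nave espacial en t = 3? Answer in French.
En partant de la position x(t) = 2·t^3 - 2·t^2 - t + 4, nous prenons 2 dérivées. En dérivant la position, nous obtenons la vitesse: v(t) = 6·t^2 - 4·t - 1. La dérivée de la vitesse donne l'accélération: a(t) = 12·t - 4. De l'équation de l'accélération a(t) = 12·t - 4, nous substituons t = 3 pour obtenir a = 32.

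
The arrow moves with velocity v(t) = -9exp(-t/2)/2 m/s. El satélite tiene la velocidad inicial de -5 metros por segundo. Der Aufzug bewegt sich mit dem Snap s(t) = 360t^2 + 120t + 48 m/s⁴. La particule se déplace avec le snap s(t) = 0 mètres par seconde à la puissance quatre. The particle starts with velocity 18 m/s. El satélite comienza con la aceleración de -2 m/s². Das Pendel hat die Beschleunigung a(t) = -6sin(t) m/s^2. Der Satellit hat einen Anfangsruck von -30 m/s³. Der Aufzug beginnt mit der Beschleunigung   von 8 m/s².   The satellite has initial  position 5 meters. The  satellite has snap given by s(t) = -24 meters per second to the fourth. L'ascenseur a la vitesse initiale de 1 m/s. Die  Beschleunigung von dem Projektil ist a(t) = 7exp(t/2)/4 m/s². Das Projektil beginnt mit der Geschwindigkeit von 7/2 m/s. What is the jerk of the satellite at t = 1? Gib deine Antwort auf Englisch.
To solve this, we need to take 1 integral of our snap equation s(t) = -24. Integrating snap and using the initial condition j(0) = -30, we get j(t) = -24·t - 30. From the given jerk equation j(t) = -24·t - 30, we substitute t = 1 to get j = -54.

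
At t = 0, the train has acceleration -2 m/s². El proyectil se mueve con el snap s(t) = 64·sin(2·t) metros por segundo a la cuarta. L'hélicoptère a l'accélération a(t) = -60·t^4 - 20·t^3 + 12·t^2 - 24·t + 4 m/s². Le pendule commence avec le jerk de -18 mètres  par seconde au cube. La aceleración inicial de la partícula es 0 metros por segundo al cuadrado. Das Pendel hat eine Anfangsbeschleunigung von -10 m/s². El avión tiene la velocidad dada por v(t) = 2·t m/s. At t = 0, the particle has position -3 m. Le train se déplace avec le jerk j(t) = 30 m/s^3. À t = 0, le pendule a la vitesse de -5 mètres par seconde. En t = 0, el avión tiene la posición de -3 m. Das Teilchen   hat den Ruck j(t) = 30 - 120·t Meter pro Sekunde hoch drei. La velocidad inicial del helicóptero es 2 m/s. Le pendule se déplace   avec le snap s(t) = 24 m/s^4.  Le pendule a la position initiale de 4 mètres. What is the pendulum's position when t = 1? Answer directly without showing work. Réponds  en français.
La réponse est -8.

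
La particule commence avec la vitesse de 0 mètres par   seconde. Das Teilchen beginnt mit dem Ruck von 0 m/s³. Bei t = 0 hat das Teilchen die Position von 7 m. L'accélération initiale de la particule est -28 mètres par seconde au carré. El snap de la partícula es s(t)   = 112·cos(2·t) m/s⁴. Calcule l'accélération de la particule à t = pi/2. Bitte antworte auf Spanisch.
Para resolver esto, necesitamos tomar 2 integrales de nuestra ecuación del snap s(t) = 112·cos(2·t). La antiderivada del snap es la sacudida. Usando j(0) = 0, obtenemos j(t) = 56·sin(2·t). Tomando ∫j(t)dt y aplicando a(0) = -28, encontramos a(t) = -28·cos(2·t). De la ecuación de la aceleración a(t) = -28·cos(2·t), sustituimos t = pi/2 para obtener a = 28.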